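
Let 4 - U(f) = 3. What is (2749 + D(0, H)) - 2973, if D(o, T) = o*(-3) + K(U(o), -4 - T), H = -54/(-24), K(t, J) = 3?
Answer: -221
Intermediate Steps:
U(f) = 1 (U(f) = 4 - 1*3 = 4 - 3 = 1)
H = 9/4 (H = -54*(-1/24) = 9/4 ≈ 2.2500)
D(o, T) = 3 - 3*o (D(o, T) = o*(-3) + 3 = -3*o + 3 = 3 - 3*o)
(2749 + D(0, H)) - 2973 = (2749 + (3 - 3*0)) - 2973 = (2749 + (3 + 0)) - 2973 = (2749 + 3) - 2973 = 2752 - 2973 = -221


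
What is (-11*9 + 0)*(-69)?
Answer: 6831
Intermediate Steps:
(-11*9 + 0)*(-69) = (-99 + 0)*(-69) = -99*(-69) = 6831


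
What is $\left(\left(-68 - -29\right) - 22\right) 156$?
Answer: $-9516$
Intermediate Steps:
$\left(\left(-68 - -29\right) - 22\right) 156 = \left(\left(-68 + 29\right) - 22\right) 156 = \left(-39 - 22\right) 156 = \left(-61\right) 156 = -9516$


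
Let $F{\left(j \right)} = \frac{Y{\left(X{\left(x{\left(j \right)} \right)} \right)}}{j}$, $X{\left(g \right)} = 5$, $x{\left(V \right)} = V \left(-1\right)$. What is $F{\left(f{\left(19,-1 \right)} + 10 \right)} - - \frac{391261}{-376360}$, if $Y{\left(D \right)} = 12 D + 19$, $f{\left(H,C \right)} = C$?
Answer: $\frac{26211091}{3387240} \approx 7.7382$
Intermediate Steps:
$x{\left(V \right)} = - V$
$Y{\left(D \right)} = 19 + 12 D$
$F{\left(j \right)} = \frac{79}{j}$ ($F{\left(j \right)} = \frac{19 + 12 \cdot 5}{j} = \frac{19 + 60}{j} = \frac{79}{j}$)
$F{\left(f{\left(19,-1 \right)} + 10 \right)} - - \frac{391261}{-376360} = \frac{79}{-1 + 10} - - \frac{391261}{-376360} = \frac{79}{9} - \left(-391261\right) \left(- \frac{1}{376360}\right) = 79 \cdot \frac{1}{9} - \frac{391261}{376360} = \frac{79}{9} - \frac{391261}{376360} = \frac{26211091}{3387240}$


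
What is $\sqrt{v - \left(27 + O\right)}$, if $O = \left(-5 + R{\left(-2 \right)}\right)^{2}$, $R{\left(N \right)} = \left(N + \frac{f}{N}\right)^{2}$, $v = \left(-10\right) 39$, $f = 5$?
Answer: $\frac{i \sqrt{10393}}{4} \approx 25.487 i$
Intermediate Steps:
$v = -390$
$R{\left(N \right)} = \left(N + \frac{5}{N}\right)^{2}$
$O = \frac{3721}{16}$ ($O = \left(-5 + \frac{\left(5 + \left(-2\right)^{2}\right)^{2}}{4}\right)^{2} = \left(-5 + \frac{\left(5 + 4\right)^{2}}{4}\right)^{2} = \left(-5 + \frac{9^{2}}{4}\right)^{2} = \left(-5 + \frac{1}{4} \cdot 81\right)^{2} = \left(-5 + \frac{81}{4}\right)^{2} = \left(\frac{61}{4}\right)^{2} = \frac{3721}{16} \approx 232.56$)
$\sqrt{v - \left(27 + O\right)} = \sqrt{-390 - \frac{4153}{16}} = \sqrt{- \frac{10393}{16}} = \frac{i \sqrt{10393}}{4}$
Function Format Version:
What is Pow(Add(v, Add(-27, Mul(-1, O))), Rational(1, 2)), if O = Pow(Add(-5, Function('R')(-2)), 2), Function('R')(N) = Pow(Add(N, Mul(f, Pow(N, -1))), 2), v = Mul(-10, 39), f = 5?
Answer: Mul(Rational(1, 4), I, Pow(10393, Rational(1, 2))) ≈ Mul(25.487, I)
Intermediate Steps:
v = -390
Function('R')(N) = Pow(Add(N, Mul(5, Pow(N, -1))), 2)
O = Rational(3721, 16) (O = Pow(Add(-5, Mul(Pow(-2, -2), Pow(Add(5, Pow(-2, 2)), 2))), 2) = Pow(Add(-5, Mul(Rational(1, 4), Pow(Add(5, 4), 2))), 2) = Pow(Add(-5, Mul(Rational(1, 4), Pow(9, 2))), 2) = Pow(Add(-5, Mul(Rational(1, 4), 81)), 2) = Pow(Add(-5, Rational(81, 4)), 2) = Pow(Rational(61, 4), 2) = Rational(3721, 16) ≈ 232.56)
Pow(Add(v, Add(-27, Mul(-1, O))), Rational(1, 2)) = Pow(Add(-390, Add(-27, Mul(-1, Rational(3721, 16)))), Rational(1, 2)) = Pow(Add(-390, Add(-27, Rational(-3721, 16))), Rational(1, 2)) = Pow(Add(-390, Rational(-4153, 16)), Rational(1, 2)) = Pow(Rational(-10393, 16), Rational(1, 2)) = Mul(Rational(1, 4), I, Pow(10393, Rational(1, 2)))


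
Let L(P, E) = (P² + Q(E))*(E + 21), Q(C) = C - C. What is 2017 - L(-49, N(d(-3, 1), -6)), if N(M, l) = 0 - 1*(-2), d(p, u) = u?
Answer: -53206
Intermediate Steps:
Q(C) = 0
N(M, l) = 2 (N(M, l) = 0 + 2 = 2)
L(P, E) = P²*(21 + E) (L(P, E) = (P² + 0)*(E + 21) = P²*(21 + E))
2017 - L(-49, N(d(-3, 1), -6)) = 2017 - (-49)²*(21 + 2) = 2017 - 2401*23 = 2017 - 1*55223 = 2017 - 55223 = -53206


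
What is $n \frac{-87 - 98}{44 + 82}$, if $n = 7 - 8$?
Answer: $\frac{185}{126} \approx 1.4683$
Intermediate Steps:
$n = -1$
$n \frac{-87 - 98}{44 + 82} = - \frac{-87 - 98}{44 + 82} = - \frac{-185}{126} = \left(-1\right) \left(- \frac{185}{126}\right) = \frac{185}{126}$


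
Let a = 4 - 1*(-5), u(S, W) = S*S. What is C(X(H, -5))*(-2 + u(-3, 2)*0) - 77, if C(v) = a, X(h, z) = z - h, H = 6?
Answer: -95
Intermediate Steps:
u(S, W) = S²
a = 9 (a = 4 + 5 = 9)
C(v) = 9
C(X(H, -5))*(-2 + u(-3, 2)*0) - 77 = 9*(-2 + (-3)²*0) - 77 = 9*(-2 + 9*0) - 77 = 9*(-2 + 0) - 77 = 9*(-2) - 77 = -18 - 77 = -95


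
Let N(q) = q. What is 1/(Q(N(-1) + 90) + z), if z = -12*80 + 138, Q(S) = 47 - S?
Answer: -1/864 ≈ -0.0011574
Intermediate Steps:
z = -822 (z = -960 + 138 = -822)
1/(Q(N(-1) + 90) + z) = 1/((47 - (-1 + 90)) - 822) = 1/((47 - 1*89) - 822) = 1/((47 - 89) - 822) = 1/(-42 - 822) = 1/(-864) = -1/864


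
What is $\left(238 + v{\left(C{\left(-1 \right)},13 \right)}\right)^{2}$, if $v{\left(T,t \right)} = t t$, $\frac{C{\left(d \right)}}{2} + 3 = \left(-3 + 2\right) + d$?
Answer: $165649$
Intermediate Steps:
$C{\left(d \right)} = -8 + 2 d$ ($C{\left(d \right)} = -6 + 2 \left(\left(-3 + 2\right) + d\right) = -6 + 2 \left(-1 + d\right) = -6 + \left(-2 + 2 d\right) = -8 + 2 d$)
$v{\left(T,t \right)} = t^{2}$
$\left(238 + v{\left(C{\left(-1 \right)},13 \right)}\right)^{2} = \left(238 + 13^{2}\right)^{2} = \left(238 + 169\right)^{2} = 407^{2} = 165649$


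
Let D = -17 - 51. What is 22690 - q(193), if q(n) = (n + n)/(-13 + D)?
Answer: 1838276/81 ≈ 22695.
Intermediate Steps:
D = -68
q(n) = -2*n/81 (q(n) = (n + n)/(-13 - 68) = (2*n)/(-81) = (2*n)*(-1/81) = -2*n/81)
22690 - q(193) = 22690 - (-2)*193/81 = 22690 - 1*(-386/81) = 22690 + 386/81 = 1838276/81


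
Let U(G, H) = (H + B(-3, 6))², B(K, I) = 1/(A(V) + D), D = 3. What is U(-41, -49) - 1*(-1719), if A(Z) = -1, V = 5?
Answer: 16285/4 ≈ 4071.3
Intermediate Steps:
B(K, I) = ½ (B(K, I) = 1/(-1 + 3) = 1/2 = ½)
U(G, H) = (½ + H)² (U(G, H) = (H + ½)² = (½ + H)²)
U(-41, -49) - 1*(-1719) = (1 + 2*(-49))²/4 - 1*(-1719) = (1 - 98)²/4 + 1719 = (¼)*(-97)² + 1719 = (¼)*9409 + 1719 = 9409/4 + 1719 = 16285/4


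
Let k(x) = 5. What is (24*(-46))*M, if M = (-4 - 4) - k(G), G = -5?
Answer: 14352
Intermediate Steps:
M = -13 (M = (-4 - 4) - 1*5 = -8 - 5 = -13)
(24*(-46))*M = (24*(-46))*(-13) = -1104*(-13) = 14352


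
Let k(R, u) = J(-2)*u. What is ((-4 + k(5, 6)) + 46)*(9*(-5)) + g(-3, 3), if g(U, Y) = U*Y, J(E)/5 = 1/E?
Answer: -1224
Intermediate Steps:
J(E) = 5/E
k(R, u) = -5*u/2 (k(R, u) = (5/(-2))*u = (5*(-1/2))*u = -5*u/2)
((-4 + k(5, 6)) + 46)*(9*(-5)) + g(-3, 3) = ((-4 - 5/2*6) + 46)*(9*(-5)) - 3*3 = ((-4 - 15) + 46)*(-45) - 9 = (-19 + 46)*(-45) - 9 = 27*(-45) - 9 = -1215 - 9 = -1224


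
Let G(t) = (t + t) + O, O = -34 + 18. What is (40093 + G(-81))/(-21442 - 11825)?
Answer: -13305/11089 ≈ -1.1998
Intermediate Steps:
O = -16
G(t) = -16 + 2*t (G(t) = (t + t) - 16 = 2*t - 16 = -16 + 2*t)
(40093 + G(-81))/(-21442 - 11825) = (40093 + (-16 + 2*(-81)))/(-21442 - 11825) = (40093 + (-16 - 162))/(-33267) = (40093 - 178)*(-1/33267) = 39915*(-1/33267) = -13305/11089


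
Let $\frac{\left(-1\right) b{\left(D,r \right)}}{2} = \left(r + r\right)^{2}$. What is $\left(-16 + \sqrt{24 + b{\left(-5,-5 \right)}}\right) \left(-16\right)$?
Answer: $256 - 64 i \sqrt{11} \approx 256.0 - 212.26 i$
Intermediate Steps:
$b{\left(D,r \right)} = - 8 r^{2}$ ($b{\left(D,r \right)} = - 2 \left(r + r\right)^{2} = - 2 \left(2 r\right)^{2} = - 2 \cdot 4 r^{2} = - 8 r^{2}$)
$\left(-16 + \sqrt{24 + b{\left(-5,-5 \right)}}\right) \left(-16\right) = \left(-16 + \sqrt{24 - 8 \left(-5\right)^{2}}\right) \left(-16\right) = \left(-16 + \sqrt{24 - 200}\right) \left(-16\right) = \left(-16 + \sqrt{-176}\right) \left(-16\right) = \left(-16 + 4 i \sqrt{11}\right) \left(-16\right) = 256 - 64 i \sqrt{11}$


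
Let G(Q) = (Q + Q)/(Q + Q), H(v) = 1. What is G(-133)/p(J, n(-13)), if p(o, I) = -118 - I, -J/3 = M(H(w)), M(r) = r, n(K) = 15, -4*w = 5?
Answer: -1/133 ≈ -0.0075188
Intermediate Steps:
w = -5/4 (w = -¼*5 = -5/4 ≈ -1.2500)
G(Q) = 1 (G(Q) = (2*Q)/((2*Q)) = (2*Q)*(1/(2*Q)) = 1)
J = -3 (J = -3*1 = -3)
G(-133)/p(J, n(-13)) = 1/(-118 - 1*15) = 1/(-118 - 15) = 1/(-133) = 1*(-1/133) = -1/133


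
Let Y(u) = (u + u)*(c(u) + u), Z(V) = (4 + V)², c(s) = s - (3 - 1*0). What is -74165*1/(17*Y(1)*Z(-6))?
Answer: 74165/136 ≈ 545.33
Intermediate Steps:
c(s) = -3 + s (c(s) = s - (3 + 0) = s - 1*3 = s - 3 = -3 + s)
Y(u) = 2*u*(-3 + 2*u) (Y(u) = (u + u)*((-3 + u) + u) = (2*u)*(-3 + 2*u) = 2*u*(-3 + 2*u))
-74165*1/(17*Y(1)*Z(-6)) = -74165*1/(34*(-3 + 2*1)*(4 - 6)²) = -74165*1/(136*(-3 + 2)) = -74165/((17*(2*1*(-1)))*4) = -74165/((17*(-2))*4) = -74165/((-34*4)) = -74165/(-136) = -74165*(-1/136) = 74165/136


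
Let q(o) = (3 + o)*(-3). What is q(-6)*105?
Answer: 945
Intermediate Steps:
q(o) = -9 - 3*o
q(-6)*105 = (-9 - 3*(-6))*105 = (-9 + 18)*105 = 9*105 = 945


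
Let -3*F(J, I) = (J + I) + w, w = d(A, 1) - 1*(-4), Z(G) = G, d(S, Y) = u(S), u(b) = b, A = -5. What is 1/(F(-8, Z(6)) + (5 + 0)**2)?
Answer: 1/26 ≈ 0.038462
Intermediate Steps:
d(S, Y) = S
w = -1 (w = -5 - 1*(-4) = -5 + 4 = -1)
F(J, I) = 1/3 - I/3 - J/3 (F(J, I) = -((J + I) - 1)/3 = -((I + J) - 1)/3 = -(-1 + I + J)/3 = 1/3 - I/3 - J/3)
1/(F(-8, Z(6)) + (5 + 0)**2) = 1/((1/3 - 1/3*6 - 1/3*(-8)) + (5 + 0)**2) = 1/((1/3 - 2 + 8/3) + 5**2) = 1/(1 + 25) = 1/26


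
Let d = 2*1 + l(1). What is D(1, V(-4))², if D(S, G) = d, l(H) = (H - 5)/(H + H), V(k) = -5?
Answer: 0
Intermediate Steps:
l(H) = (-5 + H)/(2*H) (l(H) = (-5 + H)/((2*H)) = (-5 + H)*(1/(2*H)) = (-5 + H)/(2*H))
d = 0 (d = 2*1 + (½)*(-5 + 1)/1 = 2 + (½)*1*(-4) = 2 - 2 = 0)
D(S, G) = 0
D(1, V(-4))² = 0² = 0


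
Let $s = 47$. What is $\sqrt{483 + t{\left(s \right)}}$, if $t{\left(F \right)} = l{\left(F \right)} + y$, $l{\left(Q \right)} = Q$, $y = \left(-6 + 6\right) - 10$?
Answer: $2 \sqrt{130} \approx 22.803$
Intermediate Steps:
$y = -10$ ($y = 0 - 10 = -10$)
$t{\left(F \right)} = -10 + F$ ($t{\left(F \right)} = F - 10 = -10 + F$)
$\sqrt{483 + t{\left(s \right)}} = \sqrt{483 + \left(-10 + 47\right)} = \sqrt{483 + 37} = \sqrt{520} = 2 \sqrt{130}$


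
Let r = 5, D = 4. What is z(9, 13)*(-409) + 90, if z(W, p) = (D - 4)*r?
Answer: 90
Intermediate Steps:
z(W, p) = 0 (z(W, p) = (4 - 4)*5 = 0*5 = 0)
z(9, 13)*(-409) + 90 = 0*(-409) + 90 = 0 + 90 = 90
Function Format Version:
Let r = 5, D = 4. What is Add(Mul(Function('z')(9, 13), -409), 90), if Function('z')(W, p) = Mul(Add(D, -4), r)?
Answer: 90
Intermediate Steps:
Function('z')(W, p) = 0 (Function('z')(W, p) = Mul(Add(4, -4), 5) = Mul(0, 5) = 0)
Add(Mul(Function('z')(9, 13), -409), 90) = Add(Mul(0, -409), 90) = Add(0, 90) = 90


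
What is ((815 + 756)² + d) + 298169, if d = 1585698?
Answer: 4351908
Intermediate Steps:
((815 + 756)² + d) + 298169 = ((815 + 756)² + 1585698) + 298169 = (1571² + 1585698) + 298169 = (2468041 + 1585698) + 298169 = 4053739 + 298169 = 4351908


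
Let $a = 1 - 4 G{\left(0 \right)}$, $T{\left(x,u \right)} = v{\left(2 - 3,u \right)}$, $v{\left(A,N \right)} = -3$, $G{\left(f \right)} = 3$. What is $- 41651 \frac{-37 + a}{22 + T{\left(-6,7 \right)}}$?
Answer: $\frac{1999248}{19} \approx 1.0522 \cdot 10^{5}$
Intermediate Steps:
$T{\left(x,u \right)} = -3$
$a = -11$ ($a = 1 - 12 = -11$)
$- 41651 \frac{-37 + a}{22 + T{\left(-6,7 \right)}} = - 41651 \frac{-37 - 11}{22 - 3} = - 41651 \left(- \frac{48}{19}\right) = - 41651 \left(\left(-48\right) \frac{1}{19}\right) = \left(-41651\right) \left(- \frac{48}{19}\right) = \frac{1999248}{19}$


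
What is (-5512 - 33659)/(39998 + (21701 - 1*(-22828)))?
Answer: -39171/84527 ≈ -0.46341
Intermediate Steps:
(-5512 - 33659)/(39998 + (21701 - 1*(-22828))) = -39171/(39998 + (21701 + 22828)) = -39171/(39998 + 44529) = -39171/84527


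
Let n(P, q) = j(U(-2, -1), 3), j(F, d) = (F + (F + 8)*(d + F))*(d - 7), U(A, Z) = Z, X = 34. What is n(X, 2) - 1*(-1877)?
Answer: 1825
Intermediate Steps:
j(F, d) = (-7 + d)*(F + (8 + F)*(F + d)) (j(F, d) = (F + (8 + F)*(F + d))*(-7 + d) = (-7 + d)*(F + (8 + F)*(F + d)))
n(P, q) = -52 (n(P, q) = -63*(-1) - 56*3 - 7*(-1)² + 8*3² - 1*3² + 3*(-1)² + 2*(-1)*3 = 63 - 168 - 7*1 + 8*9 - 1*9 + 3*1 - 6 = 63 - 168 - 7 + 72 - 9 + 3 - 6 = -52)
n(X, 2) - 1*(-1877) = -52 - 1*(-1877) = -52 + 1877 = 1825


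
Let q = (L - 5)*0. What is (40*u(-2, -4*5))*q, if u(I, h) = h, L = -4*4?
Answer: 0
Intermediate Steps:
L = -16
q = 0 (q = (-16 - 5)*0 = -21*0 = 0)
(40*u(-2, -4*5))*q = (40*(-4*5))*0 = (40*(-20))*0 = -800*0 = 0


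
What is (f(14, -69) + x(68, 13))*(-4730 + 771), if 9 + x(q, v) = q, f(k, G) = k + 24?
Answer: -384023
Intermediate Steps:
f(k, G) = 24 + k
x(q, v) = -9 + q
(f(14, -69) + x(68, 13))*(-4730 + 771) = ((24 + 14) + (-9 + 68))*(-4730 + 771) = (38 + 59)*(-3959) = 97*(-3959) = -384023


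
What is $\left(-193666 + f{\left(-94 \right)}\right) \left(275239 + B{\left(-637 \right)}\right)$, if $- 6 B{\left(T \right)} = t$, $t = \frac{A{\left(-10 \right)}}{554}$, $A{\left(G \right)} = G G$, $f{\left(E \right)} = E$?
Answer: $- \frac{44317481635840}{831} \approx -5.333 \cdot 10^{10}$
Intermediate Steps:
$A{\left(G \right)} = G^{2}$
$t = \frac{50}{277}$ ($t = \frac{\left(-10\right)^{2}}{554} = 100 \cdot \frac{1}{554} = \frac{50}{277} \approx 0.18051$)
$B{\left(T \right)} = - \frac{25}{831}$ ($B{\left(T \right)} = \left(- \frac{1}{6}\right) \frac{50}{277} = - \frac{25}{831}$)
$\left(-193666 + f{\left(-94 \right)}\right) \left(275239 + B{\left(-637 \right)}\right) = \left(-193666 - 94\right) \left(275239 - \frac{25}{831}\right) = \left(-193760\right) \frac{228723584}{831} = - \frac{44317481635840}{831}$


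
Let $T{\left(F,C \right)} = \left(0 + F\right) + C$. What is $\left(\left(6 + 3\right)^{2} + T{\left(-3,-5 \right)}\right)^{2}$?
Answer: $5329$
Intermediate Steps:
$T{\left(F,C \right)} = C + F$ ($T{\left(F,C \right)} = F + C = C + F$)
$\left(\left(6 + 3\right)^{2} + T{\left(-3,-5 \right)}\right)^{2} = \left(\left(6 + 3\right)^{2} - 8\right)^{2} = \left(9^{2} - 8\right)^{2} = \left(81 - 8\right)^{2} = 73^{2} = 5329$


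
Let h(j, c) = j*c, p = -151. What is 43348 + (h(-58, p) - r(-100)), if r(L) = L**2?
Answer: 42106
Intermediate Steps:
h(j, c) = c*j
43348 + (h(-58, p) - r(-100)) = 43348 + (-151*(-58) - 1*(-100)**2) = 43348 + (8758 - 1*10000) = 43348 + (8758 - 10000) = 43348 - 1242 = 42106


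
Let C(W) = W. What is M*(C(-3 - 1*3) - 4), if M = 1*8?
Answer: -80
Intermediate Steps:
M = 8
M*(C(-3 - 1*3) - 4) = 8*((-3 - 1*3) - 4) = 8*((-3 - 3) - 4) = 8*(-6 - 4) = 8*(-10) = -80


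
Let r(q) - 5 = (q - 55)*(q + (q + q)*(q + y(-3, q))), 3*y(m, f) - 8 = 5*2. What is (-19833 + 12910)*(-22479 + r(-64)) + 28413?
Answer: 6219056235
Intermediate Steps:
y(m, f) = 6 (y(m, f) = 8/3 + (5*2)/3 = 8/3 + (⅓)*10 = 8/3 + 10/3 = 6)
r(q) = 5 + (-55 + q)*(q + 2*q*(6 + q)) (r(q) = 5 + (q - 55)*(q + (q + q)*(q + 6)) = 5 + (-55 + q)*(q + (2*q)*(6 + q)) = 5 + (-55 + q)*(q + 2*q*(6 + q)))
(-19833 + 12910)*(-22479 + r(-64)) + 28413 = (-19833 + 12910)*(-22479 + (5 - 715*(-64) - 97*(-64)² + 2*(-64)³)) + 28413 = -6923*(-22479 + (5 + 45760 - 97*4096 + 2*(-262144))) + 28413 = -6923*(-22479 + (5 + 45760 - 397312 - 524288)) + 28413 = -6923*(-22479 - 875835) + 28413 = -6923*(-898314) + 28413 = 6219027822 + 28413 = 6219056235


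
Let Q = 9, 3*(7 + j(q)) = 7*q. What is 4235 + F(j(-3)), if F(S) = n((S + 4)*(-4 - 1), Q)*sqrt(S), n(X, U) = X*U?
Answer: 4235 + 450*I*sqrt(14) ≈ 4235.0 + 1683.7*I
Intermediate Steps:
j(q) = -7 + 7*q/3 (j(q) = -7 + (7*q)/3 = -7 + 7*q/3)
n(X, U) = U*X
F(S) = sqrt(S)*(-180 - 45*S) (F(S) = (9*((S + 4)*(-4 - 1)))*sqrt(S) = (9*((4 + S)*(-5)))*sqrt(S) = (9*(-20 - 5*S))*sqrt(S) = (-180 - 45*S)*sqrt(S) = sqrt(S)*(-180 - 45*S))
4235 + F(j(-3)) = 4235 + 45*sqrt(-7 + (7/3)*(-3))*(-4 - (-7 + (7/3)*(-3))) = 4235 + 45*sqrt(-7 - 7)*(-4 - (-7 - 7)) = 4235 + 45*sqrt(-14)*(-4 - 1*(-14)) = 4235 + 45*(I*sqrt(14))*(-4 + 14) = 4235 + 45*(I*sqrt(14))*10 = 4235 + 450*I*sqrt(14)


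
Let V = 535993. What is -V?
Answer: -535993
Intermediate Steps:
-V = -1*535993 = -535993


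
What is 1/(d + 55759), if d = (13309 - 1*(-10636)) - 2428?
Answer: 1/77276 ≈ 1.2941e-5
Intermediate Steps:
d = 21517 (d = (13309 + 10636) - 2428 = 23945 - 2428 = 21517)
1/(d + 55759) = 1/(21517 + 55759) = 1/77276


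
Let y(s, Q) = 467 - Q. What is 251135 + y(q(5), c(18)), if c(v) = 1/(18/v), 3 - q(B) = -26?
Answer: 251601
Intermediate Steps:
q(B) = 29 (q(B) = 3 - 1*(-26) = 3 + 26 = 29)
c(v) = v/18
251135 + y(q(5), c(18)) = 251135 + (467 - 18/18) = 251135 + (467 - 1*1) = 251135 + (467 - 1) = 251135 + 466 = 251601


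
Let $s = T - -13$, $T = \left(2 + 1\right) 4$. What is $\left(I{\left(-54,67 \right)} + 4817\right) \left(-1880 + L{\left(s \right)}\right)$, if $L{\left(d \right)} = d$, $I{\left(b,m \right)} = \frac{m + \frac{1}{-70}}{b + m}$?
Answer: $- \frac{232572427}{26} \approx -8.9451 \cdot 10^{6}$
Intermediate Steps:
$T = 12$ ($T = 3 \cdot 4 = 12$)
$I{\left(b,m \right)} = \frac{- \frac{1}{70} + m}{b + m}$ ($I{\left(b,m \right)} = \frac{m - \frac{1}{70}}{b + m} = \frac{- \frac{1}{70} + m}{b + m}$)
$s = 25$ ($s = 12 - -13 = 12 + 13 = 25$)
$\left(I{\left(-54,67 \right)} + 4817\right) \left(-1880 + L{\left(s \right)}\right) = \left(\frac{- \frac{1}{70} + 67}{-54 + 67} + 4817\right) \left(-1880 + 25\right) = \left(\frac{1}{13} \cdot \frac{4689}{70} + 4817\right) \left(-1855\right) = \left(\frac{4689}{910} + 4817\right) \left(-1855\right) = \frac{4388159}{910} \left(-1855\right) = - \frac{232572427}{26}$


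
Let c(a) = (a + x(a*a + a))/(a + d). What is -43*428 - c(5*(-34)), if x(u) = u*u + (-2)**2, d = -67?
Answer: 273683662/79 ≈ 3.4644e+6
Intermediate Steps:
x(u) = 4 + u**2 (x(u) = u**2 + 4 = 4 + u**2)
c(a) = (4 + a + (a + a**2)**2)/(-67 + a) (c(a) = (a + (4 + (a*a + a)**2))/(a - 67) = (a + (4 + (a**2 + a)**2))/(-67 + a) = (a + (4 + (a + a**2)**2))/(-67 + a) = (4 + a + (a + a**2)**2)/(-67 + a))
-43*428 - c(5*(-34)) = -43*428 - (4 + 5*(-34) + (5*(-34))**2*(1 + 5*(-34))**2)/(-67 + 5*(-34)) = -18404 - (4 - 170 + (-170)**2*(1 - 170)**2)/(-67 - 170) = -18404 - (4 - 170 + 28900*(-169)**2)/(-237) = -18404 - (-1)*(4 - 170 + 28900*28561)/237 = -18404 - (-1)*(4 - 170 + 825412900)/237 = -18404 - (-1)*825412734/237 = -18404 - 1*(-275137578/79) = -18404 + 275137578/79 = 273683662/79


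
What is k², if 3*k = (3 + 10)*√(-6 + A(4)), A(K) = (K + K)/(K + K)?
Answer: -845/9 ≈ -93.889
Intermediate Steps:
A(K) = 1 (A(K) = (2*K)/((2*K)) = (2*K)*(1/(2*K)) = 1)
k = 13*I*√5/3 (k = ((3 + 10)*√(-6 + 1))/3 = (13*√(-5))/3 = (13*(I*√5))/3 = (13*I*√5)/3 = 13*I*√5/3 ≈ 9.6896*I)
k² = (13*I*√5/3)² = -845/9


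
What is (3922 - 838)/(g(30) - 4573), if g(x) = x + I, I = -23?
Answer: -514/761 ≈ -0.67543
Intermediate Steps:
g(x) = -23 + x (g(x) = x - 23 = -23 + x)
(3922 - 838)/(g(30) - 4573) = (3922 - 838)/((-23 + 30) - 4573) = 3084/(7 - 4573) = 3084/(-4566) = 3084*(-1/4566) = -514/761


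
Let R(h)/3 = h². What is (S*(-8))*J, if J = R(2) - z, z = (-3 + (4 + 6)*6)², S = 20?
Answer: 517920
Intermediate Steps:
R(h) = 3*h²
z = 3249 (z = (-3 + 10*6)² = (-3 + 60)² = 57² = 3249)
J = -3237 (J = 3*2² - 1*3249 = 3*4 - 3249 = 12 - 3249 = -3237)
(S*(-8))*J = (20*(-8))*(-3237) = -160*(-3237) = 517920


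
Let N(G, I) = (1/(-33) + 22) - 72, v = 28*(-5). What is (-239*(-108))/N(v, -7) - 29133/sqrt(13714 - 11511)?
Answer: -851796/1651 - 29133*sqrt(2203)/2203 ≈ -1136.6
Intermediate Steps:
v = -140
N(G, I) = -1651/33 (N(G, I) = (-1/33 + 22) - 72 = 725/33 - 72 = -1651/33)
(-239*(-108))/N(v, -7) - 29133/sqrt(13714 - 11511) = (-239*(-108))/(-1651/33) - 29133/sqrt(13714 - 11511) = 25812*(-33/1651) - 29133*sqrt(2203)/2203 = -851796/1651 - 29133*sqrt(2203)/2203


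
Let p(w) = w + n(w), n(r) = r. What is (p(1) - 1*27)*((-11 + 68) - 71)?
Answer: 350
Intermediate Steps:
p(w) = 2*w (p(w) = w + w = 2*w)
(p(1) - 1*27)*((-11 + 68) - 71) = (2*1 - 1*27)*((-11 + 68) - 71) = (2 - 27)*(57 - 71) = -25*(-14) = 350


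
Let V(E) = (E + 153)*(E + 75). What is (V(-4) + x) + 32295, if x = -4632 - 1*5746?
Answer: 32496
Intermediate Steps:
V(E) = (75 + E)*(153 + E) (V(E) = (153 + E)*(75 + E) = (75 + E)*(153 + E))
x = -10378 (x = -4632 - 5746 = -10378)
(V(-4) + x) + 32295 = ((11475 + (-4)² + 228*(-4)) - 10378) + 32295 = ((11475 + 16 - 912) - 10378) + 32295 = (10579 - 10378) + 32295 = 201 + 32295 = 32496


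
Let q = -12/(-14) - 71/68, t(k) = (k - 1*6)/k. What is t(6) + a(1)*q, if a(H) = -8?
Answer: 178/119 ≈ 1.4958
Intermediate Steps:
t(k) = (-6 + k)/k (t(k) = (k - 6)/k = (-6 + k)/k)
q = -89/476 (q = -12*(-1/14) - 71*1/68 = 6/7 - 71/68 = -89/476 ≈ -0.18697)
t(6) + a(1)*q = (-6 + 6)/6 - 8*(-89/476) = (⅙)*0 + 178/119 = 0 + 178/119 = 178/119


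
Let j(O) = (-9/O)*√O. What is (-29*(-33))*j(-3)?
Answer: 2871*I*√3 ≈ 4972.7*I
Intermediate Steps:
j(O) = -9/√O
(-29*(-33))*j(-3) = (-29*(-33))*(-(-3)*I*√3) = 957*(-(-3)*I*√3) = 957*(3*I*√3) = 2871*I*√3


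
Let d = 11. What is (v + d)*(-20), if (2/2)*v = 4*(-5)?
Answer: 180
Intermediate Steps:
v = -20 (v = 4*(-5) = -20)
(v + d)*(-20) = (-20 + 11)*(-20) = -9*(-20) = 180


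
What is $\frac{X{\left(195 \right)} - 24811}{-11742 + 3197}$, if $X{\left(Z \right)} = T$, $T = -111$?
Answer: $\frac{24922}{8545} \approx 2.9166$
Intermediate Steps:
$X{\left(Z \right)} = -111$
$\frac{X{\left(195 \right)} - 24811}{-11742 + 3197} = \frac{-111 - 24811}{-11742 + 3197} = - \frac{24922}{-8545} = \left(-24922\right) \left(- \frac{1}{8545}\right) = \frac{24922}{8545}$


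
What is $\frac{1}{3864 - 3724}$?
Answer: $\frac{1}{140} \approx 0.0071429$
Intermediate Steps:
$\frac{1}{3864 - 3724} = \frac{1}{140}$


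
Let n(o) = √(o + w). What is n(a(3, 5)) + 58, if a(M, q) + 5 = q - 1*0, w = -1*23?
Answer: 58 + I*√23 ≈ 58.0 + 4.7958*I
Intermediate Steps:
w = -23
a(M, q) = -5 + q (a(M, q) = -5 + (q - 1*0) = -5 + (q + 0) = -5 + q)
n(o) = √(-23 + o) (n(o) = √(o - 23) = √(-23 + o))
n(a(3, 5)) + 58 = √(-23 + (-5 + 5)) + 58 = √(-23 + 0) + 58 = √(-23) + 58 = I*√23 + 58 = 58 + I*√23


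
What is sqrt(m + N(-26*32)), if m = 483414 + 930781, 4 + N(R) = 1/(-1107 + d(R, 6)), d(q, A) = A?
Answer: sqrt(1714283743290)/1101 ≈ 1189.2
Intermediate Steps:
N(R) = -4405/1101 (N(R) = -4 + 1/(-1107 + 6) = -4 + 1/(-1101) = -4 - 1/1101 = -4405/1101)
m = 1414195
sqrt(m + N(-26*32)) = sqrt(1414195 - 4405/1101) = sqrt(1557024290/1101) = sqrt(1714283743290)/1101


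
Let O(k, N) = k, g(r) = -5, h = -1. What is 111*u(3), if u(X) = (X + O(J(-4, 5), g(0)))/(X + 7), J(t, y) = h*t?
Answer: 777/10 ≈ 77.700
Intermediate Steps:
J(t, y) = -t
u(X) = (4 + X)/(7 + X) (u(X) = (X - 1*(-4))/(X + 7) = (X + 4)/(7 + X) = (4 + X)/(7 + X))
111*u(3) = 111*((4 + 3)/(7 + 3)) = 111*(7/10) = 777/10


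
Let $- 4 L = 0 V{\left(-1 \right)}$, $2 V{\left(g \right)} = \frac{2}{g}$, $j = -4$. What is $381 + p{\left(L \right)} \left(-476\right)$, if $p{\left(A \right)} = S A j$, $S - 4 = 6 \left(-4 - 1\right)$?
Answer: $381$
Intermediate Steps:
$S = -26$ ($S = 4 + 6 \left(-4 - 1\right) = 4 + 6 \left(-5\right) = 4 - 30 = -26$)
$V{\left(g \right)} = \frac{1}{g}$ ($V{\left(g \right)} = \frac{2 \frac{1}{g}}{2} = \frac{1}{g}$)
$L = 0$ ($L = - \frac{0 \frac{1}{-1}}{4} = - \frac{0 \left(-1\right)}{4} = \left(- \frac{1}{4}\right) 0 = 0$)
$p{\left(A \right)} = 104 A$ ($p{\left(A \right)} = - 26 A \left(-4\right) = 104 A$)
$381 + p{\left(L \right)} \left(-476\right) = 381 + 104 \cdot 0 \left(-476\right) = 381 + 0 \left(-476\right) = 381 + 0 = 381$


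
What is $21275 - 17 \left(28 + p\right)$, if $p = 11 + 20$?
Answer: $20272$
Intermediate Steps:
$p = 31$
$21275 - 17 \left(28 + p\right) = 21275 - 17 \left(28 + 31\right) = 21275 - 17 \cdot 59 = 21275 - 1003 = 20272$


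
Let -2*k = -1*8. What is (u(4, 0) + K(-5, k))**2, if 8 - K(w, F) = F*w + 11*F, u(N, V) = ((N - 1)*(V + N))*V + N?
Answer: 144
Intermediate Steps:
k = 4 (k = -(-1)*8/2 = -1/2*(-8) = 4)
u(N, V) = N + V*(-1 + N)*(N + V) (u(N, V) = ((-1 + N)*(N + V))*V + N = V*(-1 + N)*(N + V) + N = N + V*(-1 + N)*(N + V))
K(w, F) = 8 - 11*F - F*w (K(w, F) = 8 - (F*w + 11*F) = 8 - (11*F + F*w) = 8 + (-11*F - F*w) = 8 - 11*F - F*w)
(u(4, 0) + K(-5, k))**2 = ((4 - 1*0**2 + 4*0**2 + 0*4**2 - 1*4*0) + (8 - 11*4 - 1*4*(-5)))**2 = ((4 - 1*0 + 4*0 + 0*16 + 0) + (8 - 44 + 20))**2 = ((4 + 0 + 0 + 0 + 0) - 16)**2 = (4 - 16)**2 = (-12)**2 = 144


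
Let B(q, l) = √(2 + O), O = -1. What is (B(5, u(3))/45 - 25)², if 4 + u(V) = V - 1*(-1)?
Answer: 1263376/2025 ≈ 623.89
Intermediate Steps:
u(V) = -3 + V (u(V) = -4 + (V - 1*(-1)) = -4 + (V + 1) = -4 + (1 + V) = -3 + V)
B(q, l) = 1 (B(q, l) = √(2 - 1) = √1 = 1)
(B(5, u(3))/45 - 25)² = (1/45 - 25)² = (-1124/45)² = 1263376/2025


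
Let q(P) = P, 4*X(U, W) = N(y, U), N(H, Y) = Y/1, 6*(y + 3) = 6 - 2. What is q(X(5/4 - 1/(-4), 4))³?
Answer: 27/512 ≈ 0.052734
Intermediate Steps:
y = -7/3 (y = -3 + (6 - 2)/6 = -3 + (⅙)*4 = -3 + ⅔ = -7/3 ≈ -2.3333)
N(H, Y) = Y (N(H, Y) = Y*1 = Y)
X(U, W) = U/4
q(X(5/4 - 1/(-4), 4))³ = ((5/4 - 1/(-4))/4)³ = ((5*(¼) - 1*(-¼))/4)³ = ((5/4 + ¼)/4)³ = ((¼)*(3/2))³ = (3/8)³ = 27/512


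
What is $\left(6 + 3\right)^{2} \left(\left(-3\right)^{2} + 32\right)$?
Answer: $3321$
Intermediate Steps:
$\left(6 + 3\right)^{2} \left(\left(-3\right)^{2} + 32\right) = 9^{2} \left(9 + 32\right) = 81 \cdot 41 = 3321$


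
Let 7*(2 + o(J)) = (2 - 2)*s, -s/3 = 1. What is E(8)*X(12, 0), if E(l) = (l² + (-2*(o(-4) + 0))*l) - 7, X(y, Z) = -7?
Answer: -623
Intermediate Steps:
s = -3 (s = -3*1 = -3)
o(J) = -2 (o(J) = -2 + ((2 - 2)*(-3))/7 = -2 + (0*(-3))/7 = -2 + (⅐)*0 = -2 + 0 = -2)
E(l) = -7 + l² + 4*l (E(l) = (l² + (-2*(-2 + 0))*l) - 7 = (l² + (-2*(-2))*l) - 7 = (l² + 4*l) - 7 = -7 + l² + 4*l)
E(8)*X(12, 0) = (-7 + 8² + 4*8)*(-7) = (-7 + 64 + 32)*(-7) = 89*(-7) = -623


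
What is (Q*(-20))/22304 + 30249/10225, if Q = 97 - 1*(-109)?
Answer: 79068337/28507300 ≈ 2.7736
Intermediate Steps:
Q = 206 (Q = 97 + 109 = 206)
(Q*(-20))/22304 + 30249/10225 = (206*(-20))/22304 + 30249/10225 = -4120*1/22304 + 30249*(1/10225) = -515/2788 + 30249/10225 = 79068337/28507300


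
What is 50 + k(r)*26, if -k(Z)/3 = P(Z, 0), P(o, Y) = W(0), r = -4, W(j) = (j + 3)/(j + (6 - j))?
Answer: 11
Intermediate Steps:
W(j) = ½ + j/6 (W(j) = (3 + j)/6 = (3 + j)*(⅙) = ½ + j/6)
P(o, Y) = ½ (P(o, Y) = ½ + (⅙)*0 = ½ + 0 = ½)
k(Z) = -3/2 (k(Z) = -3*½ = -3/2)
50 + k(r)*26 = 50 - 3/2*26 = 50 - 39 = 11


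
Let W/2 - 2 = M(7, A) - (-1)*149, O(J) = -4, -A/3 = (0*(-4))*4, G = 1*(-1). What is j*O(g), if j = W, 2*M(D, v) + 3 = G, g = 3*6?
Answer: -1192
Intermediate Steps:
G = -1
A = 0 (A = -3*0*(-4)*4 = -0*4 = -3*0 = 0)
g = 18
M(D, v) = -2 (M(D, v) = -3/2 + (1/2)*(-1) = -3/2 - 1/2 = -2)
W = 298 (W = 4 + 2*(-2 - (-1)*149) = 4 + 2*(-2 - 1*(-149)) = 4 + 2*(-2 + 149) = 4 + 2*147 = 4 + 294 = 298)
j = 298
j*O(g) = 298*(-4) = -1192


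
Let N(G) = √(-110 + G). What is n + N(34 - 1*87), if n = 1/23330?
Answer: 1/23330 + I*√163 ≈ 4.2863e-5 + 12.767*I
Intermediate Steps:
n = 1/23330 ≈ 4.2863e-5
n + N(34 - 1*87) = 1/23330 + √(-110 + (34 - 1*87)) = 1/23330 + √(-110 + (34 - 87)) = 1/23330 + √(-110 - 53) = 1/23330 + √(-163) = 1/23330 + I*√163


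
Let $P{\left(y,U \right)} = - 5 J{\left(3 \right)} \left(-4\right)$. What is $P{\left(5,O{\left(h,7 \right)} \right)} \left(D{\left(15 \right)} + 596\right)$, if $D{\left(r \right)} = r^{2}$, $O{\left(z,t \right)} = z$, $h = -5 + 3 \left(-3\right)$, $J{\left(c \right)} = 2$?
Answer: $32840$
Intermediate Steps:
$h = -14$ ($h = -5 - 9 = -14$)
$P{\left(y,U \right)} = 40$ ($P{\left(y,U \right)} = \left(-5\right) 2 \left(-4\right) = \left(-10\right) \left(-4\right) = 40$)
$P{\left(5,O{\left(h,7 \right)} \right)} \left(D{\left(15 \right)} + 596\right) = 40 \left(15^{2} + 596\right) = 40 \left(225 + 596\right) = 40 \cdot 821 = 32840$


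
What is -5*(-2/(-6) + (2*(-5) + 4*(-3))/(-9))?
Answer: -125/9 ≈ -13.889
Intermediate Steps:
-5*(-2/(-6) + (2*(-5) + 4*(-3))/(-9)) = -5*(-2*(-⅙) + (-10 - 12)*(-⅑)) = -5*(⅓ - 22*(-⅑)) = -5*(⅓ + 22/9) = -5*25/9 = -125/9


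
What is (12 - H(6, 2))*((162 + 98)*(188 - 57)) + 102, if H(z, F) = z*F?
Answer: 102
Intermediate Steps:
H(z, F) = F*z
(12 - H(6, 2))*((162 + 98)*(188 - 57)) + 102 = (12 - 2*6)*((162 + 98)*(188 - 57)) + 102 = (12 - 1*12)*(260*131) + 102 = (12 - 12)*34060 + 102 = 0*34060 + 102 = 0 + 102 = 102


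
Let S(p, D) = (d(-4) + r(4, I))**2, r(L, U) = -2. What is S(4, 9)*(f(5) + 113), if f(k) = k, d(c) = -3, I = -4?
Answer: 2950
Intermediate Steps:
S(p, D) = 25 (S(p, D) = (-3 - 2)**2 = (-5)**2 = 25)
S(4, 9)*(f(5) + 113) = 25*(5 + 113) = 25*118 = 2950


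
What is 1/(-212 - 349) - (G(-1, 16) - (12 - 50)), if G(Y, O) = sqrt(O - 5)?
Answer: -21319/561 - sqrt(11) ≈ -41.318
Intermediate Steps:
G(Y, O) = sqrt(-5 + O)
1/(-212 - 349) - (G(-1, 16) - (12 - 50)) = 1/(-212 - 349) - (sqrt(-5 + 16) - (12 - 50)) = 1/(-561) - (sqrt(11) - 1*(-38)) = -1/561 - (sqrt(11) + 38) = -1/561 - (38 + sqrt(11)) = -1/561 + (-38 - sqrt(11)) = -21319/561 - sqrt(11)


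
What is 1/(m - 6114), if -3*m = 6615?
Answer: -1/8319 ≈ -0.00012021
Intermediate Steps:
m = -2205 (m = -⅓*6615 = -2205)
1/(m - 6114) = 1/(-2205 - 6114) = 1/(-8319) = -1/8319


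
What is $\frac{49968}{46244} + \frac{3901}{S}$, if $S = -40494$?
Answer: $\frac{460751587}{468151134} \approx 0.98419$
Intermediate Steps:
$\frac{49968}{46244} + \frac{3901}{S} = \frac{49968}{46244} + \frac{3901}{-40494} = 49968 \cdot \frac{1}{46244} + 3901 \left(- \frac{1}{40494}\right) = \frac{12492}{11561} - \frac{3901}{40494} = \frac{460751587}{468151134}$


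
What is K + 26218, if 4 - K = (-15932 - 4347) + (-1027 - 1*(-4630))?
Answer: 42898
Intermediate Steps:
K = 16680 (K = 4 - ((-15932 - 4347) + (-1027 - 1*(-4630))) = 4 - (-20279 + (-1027 + 4630)) = 4 - (-20279 + 3603) = 4 - 1*(-16676) = 4 + 16676 = 16680)
K + 26218 = 16680 + 26218 = 42898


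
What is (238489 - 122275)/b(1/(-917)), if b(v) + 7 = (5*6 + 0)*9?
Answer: 116214/263 ≈ 441.88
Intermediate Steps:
b(v) = 263 (b(v) = -7 + (5*6 + 0)*9 = -7 + (30 + 0)*9 = -7 + 30*9 = -7 + 270 = 263)
(238489 - 122275)/b(1/(-917)) = (238489 - 122275)/263 = 116214*(1/263) = 116214/263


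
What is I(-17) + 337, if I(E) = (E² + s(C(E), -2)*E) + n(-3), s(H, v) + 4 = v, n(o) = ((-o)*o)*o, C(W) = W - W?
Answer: 755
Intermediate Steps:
C(W) = 0
n(o) = -o³ (n(o) = (-o²)*o = -o³)
s(H, v) = -4 + v
I(E) = 27 + E² - 6*E (I(E) = (E² + (-4 - 2)*E) - 1*(-3)³ = (E² - 6*E) - 1*(-27) = (E² - 6*E) + 27 = 27 + E² - 6*E)
I(-17) + 337 = (27 + (-17)² - 6*(-17)) + 337 = (27 + 289 + 102) + 337 = 418 + 337 = 755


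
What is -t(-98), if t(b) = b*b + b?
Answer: -9506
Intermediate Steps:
t(b) = b + b² (t(b) = b² + b = b + b²)
-t(-98) = -(-98)*(1 - 98) = -(-98)*(-97) = -1*9506 = -9506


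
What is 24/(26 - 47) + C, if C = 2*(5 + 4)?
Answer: 118/7 ≈ 16.857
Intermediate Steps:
C = 18 (C = 2*9 = 18)
24/(26 - 47) + C = 24/(26 - 47) + 18 = 24/(-21) + 18 = 24*(-1/21) + 18 = -8/7 + 18 = 118/7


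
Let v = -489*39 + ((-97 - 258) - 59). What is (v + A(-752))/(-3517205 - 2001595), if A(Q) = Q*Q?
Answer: -546019/5518800 ≈ -0.098938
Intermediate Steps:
A(Q) = Q²
v = -19485 (v = -19071 + (-355 - 59) = -19071 - 414 = -19485)
(v + A(-752))/(-3517205 - 2001595) = (-19485 + (-752)²)/(-3517205 - 2001595) = (-19485 + 565504)/(-5518800) = 546019*(-1/5518800) = -546019/5518800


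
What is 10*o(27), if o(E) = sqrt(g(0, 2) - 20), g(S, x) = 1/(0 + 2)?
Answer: 5*I*sqrt(78) ≈ 44.159*I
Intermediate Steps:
g(S, x) = 1/2
o(E) = I*sqrt(78)/2 (o(E) = sqrt(1/2 - 20) = sqrt(-39/2) = I*sqrt(78)/2)
10*o(27) = 10*(I*sqrt(78)/2) = 5*I*sqrt(78)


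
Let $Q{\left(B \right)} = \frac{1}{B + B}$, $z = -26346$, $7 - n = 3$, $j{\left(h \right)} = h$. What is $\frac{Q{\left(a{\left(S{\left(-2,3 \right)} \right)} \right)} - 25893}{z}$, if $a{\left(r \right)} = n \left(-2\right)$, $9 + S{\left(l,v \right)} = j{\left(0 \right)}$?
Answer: $\frac{414289}{421536} \approx 0.98281$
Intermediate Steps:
$S{\left(l,v \right)} = -9$ ($S{\left(l,v \right)} = -9 + 0 = -9$)
$n = 4$ ($n = 7 - 3 = 4$)
$a{\left(r \right)} = -8$ ($a{\left(r \right)} = 4 \left(-2\right) = -8$)
$Q{\left(B \right)} = \frac{1}{2 B}$
$\frac{Q{\left(a{\left(S{\left(-2,3 \right)} \right)} \right)} - 25893}{z} = \frac{\frac{1}{2 \left(-8\right)} - 25893}{-26346} = \left(\frac{1}{2} \left(- \frac{1}{8}\right) - 25893\right) \left(- \frac{1}{26346}\right) = \left(- \frac{1}{16} - 25893\right) \left(- \frac{1}{26346}\right) = \left(- \frac{414289}{16}\right) \left(- \frac{1}{26346}\right) = \frac{414289}{421536}$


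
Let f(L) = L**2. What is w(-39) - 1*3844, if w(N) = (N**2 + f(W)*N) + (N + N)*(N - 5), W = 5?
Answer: 134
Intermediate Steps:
w(N) = N**2 + 25*N + 2*N*(-5 + N) (w(N) = (N**2 + 5**2*N) + (N + N)*(N - 5) = (N**2 + 25*N) + (2*N)*(-5 + N) = (N**2 + 25*N) + 2*N*(-5 + N) = N**2 + 25*N + 2*N*(-5 + N))
w(-39) - 1*3844 = 3*(-39)*(5 - 39) - 1*3844 = 3*(-39)*(-34) - 3844 = 3978 - 3844 = 134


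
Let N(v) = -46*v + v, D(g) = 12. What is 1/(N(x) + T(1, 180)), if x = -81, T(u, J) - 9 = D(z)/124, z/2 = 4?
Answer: 31/113277 ≈ 0.00027367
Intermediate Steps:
z = 8 (z = 2*4 = 8)
T(u, J) = 282/31 (T(u, J) = 9 + 12/124 = 9 + 12*(1/124) = 9 + 3/31 = 282/31)
N(v) = -45*v
1/(N(x) + T(1, 180)) = 1/(-45*(-81) + 282/31) = 1/(3645 + 282/31) = 1/(113277/31) = 31/113277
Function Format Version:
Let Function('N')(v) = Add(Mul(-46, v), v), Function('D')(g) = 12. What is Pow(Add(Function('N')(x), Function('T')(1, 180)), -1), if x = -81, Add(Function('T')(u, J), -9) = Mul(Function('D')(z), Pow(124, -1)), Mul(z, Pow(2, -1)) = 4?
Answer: Rational(31, 113277) ≈ 0.00027367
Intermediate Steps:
z = 8 (z = Mul(2, 4) = 8)
Function('T')(u, J) = Rational(282, 31) (Function('T')(u, J) = Add(9, Mul(12, Pow(124, -1))) = Add(9, Mul(12, Rational(1, 124))) = Add(9, Rational(3, 31)) = Rational(282, 31))
Function('N')(v) = Mul(-45, v)
Pow(Add(Function('N')(x), Function('T')(1, 180)), -1) = Pow(Add(Mul(-45, -81), Rational(282, 31)), -1) = Pow(Add(3645, Rational(282, 31)), -1) = Pow(Rational(113277, 31), -1) = Rational(31, 113277)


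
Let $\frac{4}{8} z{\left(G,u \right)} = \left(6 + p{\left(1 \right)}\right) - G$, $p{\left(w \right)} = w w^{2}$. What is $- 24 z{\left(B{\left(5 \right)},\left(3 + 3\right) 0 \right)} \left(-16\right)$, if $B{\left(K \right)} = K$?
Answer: $1536$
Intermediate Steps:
$p{\left(w \right)} = w^{3}$
$z{\left(G,u \right)} = 14 - 2 G$ ($z{\left(G,u \right)} = 2 \left(\left(6 + 1^{3}\right) - G\right) = 2 \left(\left(6 + 1\right) - G\right) = 2 \left(7 - G\right) = 14 - 2 G$)
$- 24 z{\left(B{\left(5 \right)},\left(3 + 3\right) 0 \right)} \left(-16\right) = - 24 \left(14 - 10\right) \left(-16\right) = \left(-24\right) 4 \left(-16\right) = \left(-96\right) \left(-16\right) = 1536$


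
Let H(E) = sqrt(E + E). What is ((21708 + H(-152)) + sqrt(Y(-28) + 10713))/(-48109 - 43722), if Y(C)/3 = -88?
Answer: -21708/91831 - 9*sqrt(129)/91831 - 4*I*sqrt(19)/91831 ≈ -0.2375 - 0.00018987*I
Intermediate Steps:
H(E) = sqrt(2)*sqrt(E) (H(E) = sqrt(2*E) = sqrt(2)*sqrt(E))
Y(C) = -264 (Y(C) = 3*(-88) = -264)
((21708 + H(-152)) + sqrt(Y(-28) + 10713))/(-48109 - 43722) = ((21708 + sqrt(2)*sqrt(-152)) + sqrt(-264 + 10713))/(-48109 - 43722) = ((21708 + sqrt(2)*(2*I*sqrt(38))) + sqrt(10449))/(-91831) = ((21708 + 4*I*sqrt(19)) + 9*sqrt(129))*(-1/91831) = (21708 + 9*sqrt(129) + 4*I*sqrt(19))*(-1/91831) = -21708/91831 - 9*sqrt(129)/91831 - 4*I*sqrt(19)/91831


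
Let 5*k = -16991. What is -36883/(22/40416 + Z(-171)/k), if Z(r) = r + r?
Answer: -12663930303024/34742581 ≈ -3.6451e+5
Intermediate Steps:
k = -16991/5 (k = (⅕)*(-16991) = -16991/5 ≈ -3398.2)
Z(r) = 2*r
-36883/(22/40416 + Z(-171)/k) = -36883/(22/40416 + (2*(-171))/(-16991/5)) = -36883/(22*(1/40416) - 342*(-5/16991)) = -36883/(11/20208 + 1710/16991) = -36883/34742581/343354128 = -36883*343354128/34742581 = -12663930303024/34742581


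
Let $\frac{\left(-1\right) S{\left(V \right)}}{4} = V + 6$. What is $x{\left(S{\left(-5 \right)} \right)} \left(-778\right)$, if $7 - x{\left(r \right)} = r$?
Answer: $-8558$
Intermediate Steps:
$S{\left(V \right)} = -24 - 4 V$ ($S{\left(V \right)} = - 4 \left(V + 6\right) = - 4 \left(6 + V\right) = -24 - 4 V$)
$x{\left(r \right)} = 7 - r$
$x{\left(S{\left(-5 \right)} \right)} \left(-778\right) = \left(7 - \left(-24 - -20\right)\right) \left(-778\right) = \left(7 - \left(-24 + 20\right)\right) \left(-778\right) = \left(7 - -4\right) \left(-778\right) = \left(7 + 4\right) \left(-778\right) = 11 \left(-778\right) = -8558$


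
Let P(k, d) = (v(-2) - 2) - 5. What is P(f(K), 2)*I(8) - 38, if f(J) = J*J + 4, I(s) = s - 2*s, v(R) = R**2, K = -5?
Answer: -14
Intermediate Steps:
I(s) = -s
f(J) = 4 + J**2 (f(J) = J**2 + 4 = 4 + J**2)
P(k, d) = -3 (P(k, d) = ((-2)**2 - 2) - 5 = (4 - 2) - 5 = 2 - 5 = -3)
P(f(K), 2)*I(8) - 38 = -(-3)*8 - 38 = -3*(-8) - 38 = 24 - 38 = -14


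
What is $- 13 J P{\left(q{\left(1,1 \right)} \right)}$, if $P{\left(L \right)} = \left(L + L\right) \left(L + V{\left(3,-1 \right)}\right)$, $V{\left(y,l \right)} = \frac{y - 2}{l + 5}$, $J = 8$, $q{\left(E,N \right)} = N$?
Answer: $-260$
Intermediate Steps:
$V{\left(y,l \right)} = \frac{-2 + y}{5 + l}$
$P{\left(L \right)} = 2 L \left(\frac{1}{4} + L\right)$ ($P{\left(L \right)} = \left(L + L\right) \left(L + \frac{-2 + 3}{5 - 1}\right) = 2 L \left(L + \frac{1}{4} \cdot 1\right) = 2 L \left(L + \frac{1}{4}\right) = 2 L \left(\frac{1}{4} + L\right)$)
$- 13 J P{\left(q{\left(1,1 \right)} \right)} = \left(-13\right) 8 \cdot \frac{1}{2} \cdot 1 \left(1 + 4 \cdot 1\right) = - 104 \cdot \frac{1}{2} \cdot 1 \left(1 + 4\right) = - 104 \cdot \frac{1}{2} \cdot 1 \cdot 5 = \left(-104\right) \frac{5}{2} = -260$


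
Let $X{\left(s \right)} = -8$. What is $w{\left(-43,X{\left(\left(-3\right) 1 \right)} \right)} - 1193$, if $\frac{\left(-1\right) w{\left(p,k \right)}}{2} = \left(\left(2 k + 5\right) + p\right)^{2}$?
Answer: $-7025$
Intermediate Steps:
$w{\left(p,k \right)} = - 2 \left(5 + p + 2 k\right)^{2}$ ($w{\left(p,k \right)} = - 2 \left(\left(2 k + 5\right) + p\right)^{2} = - 2 \left(\left(5 + 2 k\right) + p\right)^{2} = - 2 \left(5 + p + 2 k\right)^{2}$)
$w{\left(-43,X{\left(\left(-3\right) 1 \right)} \right)} - 1193 = - 2 \left(5 - 43 + 2 \left(-8\right)\right)^{2} - 1193 = - 2 \left(5 - 43 - 16\right)^{2} - 1193 = - 2 \left(-54\right)^{2} - 1193 = \left(-2\right) 2916 - 1193 = -5832 - 1193 = -7025$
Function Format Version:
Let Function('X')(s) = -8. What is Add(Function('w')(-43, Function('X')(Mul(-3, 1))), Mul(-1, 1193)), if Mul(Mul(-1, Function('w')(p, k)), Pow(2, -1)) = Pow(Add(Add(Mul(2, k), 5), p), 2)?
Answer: -7025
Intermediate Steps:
Function('w')(p, k) = Mul(-2, Pow(Add(5, p, Mul(2, k)), 2)) (Function('w')(p, k) = Mul(-2, Pow(Add(Add(Mul(2, k), 5), p), 2)) = Mul(-2, Pow(Add(Add(5, Mul(2, k)), p), 2)) = Mul(-2, Pow(Add(5, p, Mul(2, k)), 2)))
Add(Function('w')(-43, Function('X')(Mul(-3, 1))), Mul(-1, 1193)) = Add(Mul(-2, Pow(Add(5, -43, Mul(2, -8)), 2)), Mul(-1, 1193)) = Add(Mul(-2, Pow(Add(5, -43, -16), 2)), -1193) = Add(Mul(-2, Pow(-54, 2)), -1193) = Add(Mul(-2, 2916), -1193) = Add(-5832, -1193) = -7025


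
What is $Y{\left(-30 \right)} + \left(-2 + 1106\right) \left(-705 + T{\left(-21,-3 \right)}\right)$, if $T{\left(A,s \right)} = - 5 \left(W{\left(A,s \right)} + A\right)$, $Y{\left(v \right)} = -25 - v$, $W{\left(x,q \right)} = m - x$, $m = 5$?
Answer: $-805915$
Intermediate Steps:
$W{\left(x,q \right)} = 5 - x$
$T{\left(A,s \right)} = -25$ ($T{\left(A,s \right)} = - 5 \left(\left(5 - A\right) + A\right) = \left(-5\right) 5 = -25$)
$Y{\left(-30 \right)} + \left(-2 + 1106\right) \left(-705 + T{\left(-21,-3 \right)}\right) = \left(-25 - -30\right) + \left(-2 + 1106\right) \left(-705 - 25\right) = \left(-25 + 30\right) + 1104 \left(-730\right) = 5 - 805920 = -805915$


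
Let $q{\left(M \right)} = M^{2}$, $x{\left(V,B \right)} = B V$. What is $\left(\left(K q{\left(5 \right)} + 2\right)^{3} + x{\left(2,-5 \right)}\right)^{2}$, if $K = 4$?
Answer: $1126141195204$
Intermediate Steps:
$\left(\left(K q{\left(5 \right)} + 2\right)^{3} + x{\left(2,-5 \right)}\right)^{2} = \left(\left(4 \cdot 5^{2} + 2\right)^{3} - 10\right)^{2} = \left(\left(4 \cdot 25 + 2\right)^{3} - 10\right)^{2} = \left(\left(100 + 2\right)^{3} - 10\right)^{2} = \left(102^{3} - 10\right)^{2} = \left(1061208 - 10\right)^{2} = 1061198^{2} = 1126141195204$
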